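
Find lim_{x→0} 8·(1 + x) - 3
Direct substitution at x = 0 gives 5.

Final answer: 5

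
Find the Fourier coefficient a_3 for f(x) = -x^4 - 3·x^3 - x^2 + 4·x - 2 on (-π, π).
a_3 = (1/π) ∫_{-π}^{π} f(x)·cos(3x) dx.
Evaluate the integral (use parity and integration by parts as needed): a_3 = -4/27 + 8·π^2/9.

Final answer: -4/27 + 8·π^2/9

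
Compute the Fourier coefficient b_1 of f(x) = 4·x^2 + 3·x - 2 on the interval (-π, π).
b_1 = (1/π) ∫_{-π}^{π} f(x)·sin(1x) dx.
Evaluate the integral (use parity and integration by parts as needed): b_1 = 6.

Final answer: 6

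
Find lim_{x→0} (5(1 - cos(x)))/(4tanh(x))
Both numerator and denominator → 0 as x → 0; this is a 0/0 indeterminate form.
Expand each to leading order near x = 0: numerator ~ 5·x^2/2, denominator ~ 4·x.
The limit of the ratio is 0.

Final answer: 0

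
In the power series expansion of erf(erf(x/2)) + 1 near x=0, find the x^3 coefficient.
Expand to order 3: erf(erf(x/2)) + 1 = x^3·(-2/(3·π^2) - 1/(6·π)) + 2·x/π + 1 + O(x^4).
The coefficient of x^3 is -2/(3·π^2) - 1/(6·π).

Final answer: -2/(3·π^2) - 1/(6·π)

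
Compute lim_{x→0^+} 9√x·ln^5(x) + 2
The product is a 0·∞ indeterminate form at x → 0⁺.
Rewrite the product as 9·ln^5(x) / x^(-1/2) and apply L'Hôpital, or use the standard hierarchy x^(-1/2) ≫ |ln x|^5 as x → 0⁺.
The indeterminate product → 0, so the limit = 2.

Final answer: 2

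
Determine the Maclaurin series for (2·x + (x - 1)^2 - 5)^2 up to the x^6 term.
x^4 - 8·x^2 + 16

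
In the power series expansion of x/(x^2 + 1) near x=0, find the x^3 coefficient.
Expand to order 3: x/(x^2 + 1) = -x^3 + x + O(x^4).
The coefficient of x^3 is -1.

Final answer: -1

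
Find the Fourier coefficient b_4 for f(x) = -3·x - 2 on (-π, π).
b_4 = (1/π) ∫_{-π}^{π} f(x)·sin(4x) dx.
Evaluate the integral (use parity and integration by parts as needed): b_4 = 3/2.

Final answer: 3/2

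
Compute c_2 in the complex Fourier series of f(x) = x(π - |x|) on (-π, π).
Compute the real Fourier coefficients first: a_2 = 0, b_2 = 0.
Then c_2 = (a_2 − i·b_2)/2 = 0.

Final answer: 0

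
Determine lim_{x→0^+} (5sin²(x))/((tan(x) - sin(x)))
Both numerator and denominator → 0 as x → 0^+; this is a 0/0 indeterminate form.
Expand each to leading order near x = 0: numerator ~ 5·x^2, denominator ~ x^3/2.
The limit of the ratio is ∞.

Final answer: ∞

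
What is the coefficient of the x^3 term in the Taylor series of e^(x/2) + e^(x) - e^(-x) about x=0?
Expand to order 3: e^(x/2) + e^(x) - e^(-x) = 17·x^3/48 + x^2/8 + 5·x/2 + 1 + O(x^4).
The coefficient of x^3 is 17/48.

Final answer: 17/48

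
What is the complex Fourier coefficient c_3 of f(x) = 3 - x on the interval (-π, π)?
Compute the real Fourier coefficients first: a_3 = 0, b_3 = -2/3.
Then c_3 = (a_3 − i·b_3)/2 = i/3.

Final answer: i/3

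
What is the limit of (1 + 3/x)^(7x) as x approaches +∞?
As x → +∞: write (1 + 3/x)^(7x) = ((1 + 3/x)^x)^7 → (e^3)^7 = e^21.
Limit = e^(21).

Final answer: e^(21)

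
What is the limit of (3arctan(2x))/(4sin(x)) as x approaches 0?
Both numerator and denominator → 0 as x → 0; this is a 0/0 indeterminate form.
Expand each to leading order near x = 0: numerator ~ 6·x, denominator ~ 4·x.
The limit of the ratio is 3/2.

Final answer: 3/2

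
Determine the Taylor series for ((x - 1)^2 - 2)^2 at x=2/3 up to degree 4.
289/81 + 68·(x - 2/3)/27 - 10·(x - 2/3)^2/3 - 4·(x - 2/3)^3/3 + (x - 2/3)^4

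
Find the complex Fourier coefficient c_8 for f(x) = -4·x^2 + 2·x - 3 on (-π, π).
Compute the real Fourier coefficients first: a_8 = -1/4, b_8 = -1/2.
Then c_8 = (a_8 − i·b_8)/2 = -1/8 + i/4.

Final answer: -1/8 + i/4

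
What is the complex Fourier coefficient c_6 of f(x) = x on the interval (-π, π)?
Compute the real Fourier coefficients first: a_6 = 0, b_6 = -1/3.
Then c_6 = (a_6 − i·b_6)/2 = i/6.

Final answer: i/6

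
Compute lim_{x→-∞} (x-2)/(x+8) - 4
Evaluate the dominant behaviour as x → -∞; each term tends to a finite value or vanishes.
Limit = -3.

Final answer: -3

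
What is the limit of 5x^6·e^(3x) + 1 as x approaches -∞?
The product is a 0·∞ indeterminate form at x → -∞.
Rewrite the product as 5x^6 / e^(-3x) (an ∞/∞ form) and apply L'Hôpital, or use the standard hierarchy e^(3|x|) ≫ |x^6| as x → -∞.
The indeterminate product → 0, so the limit = 1.

Final answer: 1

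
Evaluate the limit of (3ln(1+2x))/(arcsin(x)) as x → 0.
Both numerator and denominator → 0 as x → 0; this is a 0/0 indeterminate form.
Expand each to leading order near x = 0: numerator ~ 6·x, denominator ~ x.
The limit of the ratio is 6.

Final answer: 6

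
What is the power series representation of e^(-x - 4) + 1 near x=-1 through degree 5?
(1 + e^(3))·e^(-3) - e^(-3)·(x + 1) + e^(-3)·(x + 1)^2/2 - e^(-3)·(x + 1)^3/6 + e^(-3)·(x + 1)^4/24 - e^(-3)·(x + 1)^5/120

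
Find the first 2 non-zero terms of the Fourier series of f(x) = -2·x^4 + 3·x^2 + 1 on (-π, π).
(-108 + 16·π^2)·cos(x) - 2·π^4/5 + 1 + π^2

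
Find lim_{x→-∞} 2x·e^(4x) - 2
The product is a 0·∞ indeterminate form at x → -∞.
Rewrite the product as 2x / e^(-4x) (an ∞/∞ form) and apply L'Hôpital, or use the standard hierarchy e^(4|x|) ≫ |x| as x → -∞.
The indeterminate product → 0, so the limit = -2.

Final answer: -2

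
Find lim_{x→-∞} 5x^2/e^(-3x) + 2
The quotient is an ∞/∞ indeterminate form as x → -∞.
Compare growth rates of the dominant terms (exponentials ≫ polynomials ≫ logarithms), or apply L'Hôpital's rule; the quotient → 0.
Adding the constant: 0 + 2 = 2. Limit = 2.

Final answer: 2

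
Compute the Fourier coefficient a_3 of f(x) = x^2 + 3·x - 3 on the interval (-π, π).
a_3 = (1/π) ∫_{-π}^{π} f(x)·cos(3x) dx.
Evaluate the integral (use parity and integration by parts as needed): a_3 = -4/9.

Final answer: -4/9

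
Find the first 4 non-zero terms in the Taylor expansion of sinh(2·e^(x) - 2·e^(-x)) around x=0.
14513·x^7/1260 + 139·x^5/10 + 34·x^3/3 + 4·x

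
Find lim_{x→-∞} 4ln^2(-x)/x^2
This is an ∞/∞ indeterminate form as x → -∞.
Compare growth rates of the dominant terms (exponentials ≫ polynomials ≫ logarithms), or apply L'Hôpital's rule; the quotient → 0.
Limit = 0.

Final answer: 0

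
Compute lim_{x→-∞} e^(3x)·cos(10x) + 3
Evaluate the dominant behaviour as x → -∞; each term tends to a finite value or vanishes.
Limit = 3.

Final answer: 3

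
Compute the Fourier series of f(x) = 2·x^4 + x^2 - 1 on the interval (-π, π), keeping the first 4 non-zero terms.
(92 - 16·π^2)·cos(x) + (-5 + 4·π^2)·cos(2·x) + (20/27 - 16·π^2/9)·cos(3·x) - 1 + π^2/3 + 2·π^4/5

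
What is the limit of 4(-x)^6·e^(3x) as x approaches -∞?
This is a 0·∞ indeterminate form at x → -∞.
Rewrite the product as 4(-x)^6 / e^(-3x) (an ∞/∞ form) and apply L'Hôpital, or use the standard hierarchy e^(3|x|) ≫ |(-x)^6| as x → -∞.
The indeterminate product → 0, so the limit = 0.

Final answer: 0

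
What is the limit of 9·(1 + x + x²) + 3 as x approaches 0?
Direct substitution at x = 0 gives 12.

Final answer: 12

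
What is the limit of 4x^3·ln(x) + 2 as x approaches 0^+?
The product is a 0·∞ indeterminate form at x → 0⁺.
Rewrite the product as 4·ln(x) / x^(-3) and apply L'Hôpital, or use the standard hierarchy x^(-3) ≫ |ln x| as x → 0⁺.
The indeterminate product → 0, so the limit = 2.

Final answer: 2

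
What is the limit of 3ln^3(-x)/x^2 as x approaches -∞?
This is an ∞/∞ indeterminate form as x → -∞.
Compare growth rates of the dominant terms (exponentials ≫ polynomials ≫ logarithms), or apply L'Hôpital's rule; the quotient → 0.
Limit = 0.

Final answer: 0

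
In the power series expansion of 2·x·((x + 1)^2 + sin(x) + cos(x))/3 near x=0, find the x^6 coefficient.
Expand to order 6: 2·x·((x + 1)^2 + sin(x) + cos(x))/3 = x^6/180 + x^5/36 - x^4/9 + x^3/3 + 2·x^2 + 4·x/3 + O(x^7).
The coefficient of x^6 is 1/180.

Final answer: 1/180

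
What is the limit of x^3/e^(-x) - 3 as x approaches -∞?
The quotient is an ∞/∞ indeterminate form as x → -∞.
Compare growth rates of the dominant terms (exponentials ≫ polynomials ≫ logarithms), or apply L'Hôpital's rule; the quotient → 0.
Adding the constant: 0 - 3 = -3. Limit = -3.

Final answer: -3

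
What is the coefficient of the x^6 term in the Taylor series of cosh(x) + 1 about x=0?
Expand to order 6: cosh(x) + 1 = x^6/720 + x^4/24 + x^2/2 + 2 + O(x^7).
The coefficient of x^6 is 1/720.

Final answer: 1/720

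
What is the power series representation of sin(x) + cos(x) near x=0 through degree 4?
x^4/24 - x^3/6 - x^2/2 + x + 1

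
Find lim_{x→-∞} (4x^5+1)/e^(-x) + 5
The quotient is an ∞/∞ indeterminate form as x → -∞.
Compare growth rates of the dominant terms (exponentials ≫ polynomials ≫ logarithms), or apply L'Hôpital's rule; the quotient → 0.
Adding the constant: 0 + 5 = 5. Limit = 5.

Final answer: 5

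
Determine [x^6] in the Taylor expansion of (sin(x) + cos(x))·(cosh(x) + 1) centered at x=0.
Expand to order 6: (sin(x) + cos(x))·(cosh(x) + 1) = -x^6/720 - x^5/40 - x^4/8 + x^3/6 - x^2/2 + 2·x + 2 + O(x^7).
The coefficient of x^6 is -1/720.

Final answer: -1/720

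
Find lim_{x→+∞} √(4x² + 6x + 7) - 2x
As x → +∞: multiply by the conjugate to get (6x+7)/(√(4x²+6x+7)+2x); the denominator ~ 4x, so the limit is 6/4 = 3/2.
Limit = 3/2.

Final answer: 3/2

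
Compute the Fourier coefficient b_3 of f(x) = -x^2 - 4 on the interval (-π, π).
b_3 = (1/π) ∫_{-π}^{π} f(x)·sin(3x) dx.
Evaluate the integral (use parity and integration by parts as needed): b_3 = 0.

Final answer: 0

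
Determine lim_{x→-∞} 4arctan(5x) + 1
Evaluate the dominant behaviour as x → -∞; each term tends to a finite value or vanishes.
Limit = 1 - 2·π.

Final answer: 1 - 2·π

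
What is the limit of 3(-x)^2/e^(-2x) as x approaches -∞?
This is an ∞/∞ indeterminate form as x → -∞.
Compare growth rates of the dominant terms (exponentials ≫ polynomials ≫ logarithms), or apply L'Hôpital's rule; the quotient → 0.
Limit = 0.

Final answer: 0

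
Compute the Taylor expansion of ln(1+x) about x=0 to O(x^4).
x^3/3 - x^2/2 + x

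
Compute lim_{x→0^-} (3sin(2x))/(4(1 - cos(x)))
Both numerator and denominator → 0 as x → 0^-; this is a 0/0 indeterminate form.
Expand each to leading order near x = 0: numerator ~ 6·x, denominator ~ 2·x^2.
The limit of the ratio is -∞.

Final answer: -∞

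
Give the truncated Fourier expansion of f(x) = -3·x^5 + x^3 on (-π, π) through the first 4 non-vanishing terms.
(-732 - 6·π^4 + 122·π^2)·sin(x) + (-16·π^2 + 24 + 3·π^4)·sin(2·x) + (-2·π^4 - 92/27 + 46·π^2/9)·sin(3·x) + (-19·π^2/8 + 57/64 + 3·π^4/2)·sin(4·x)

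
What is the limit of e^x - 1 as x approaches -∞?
Evaluate the dominant behaviour as x → -∞; each term tends to a finite value or vanishes.
Limit = -1.

Final answer: -1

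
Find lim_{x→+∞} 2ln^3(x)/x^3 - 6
The quotient is an ∞/∞ indeterminate form as x → +∞.
The polynomial denominator x^3 dominates the logarithmic numerator (any positive power of x ≫ ln^3(x) as x → ∞), so the quotient → 0.
Adding the constant: 0 - 6 = -6. Limit = -6.

Final answer: -6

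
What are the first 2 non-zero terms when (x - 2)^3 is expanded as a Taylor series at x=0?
12·x - 8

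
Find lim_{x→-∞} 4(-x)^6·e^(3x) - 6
The product is a 0·∞ indeterminate form at x → -∞.
Rewrite the product as 4(-x)^6 / e^(-3x) (an ∞/∞ form) and apply L'Hôpital, or use the standard hierarchy e^(3|x|) ≫ |(-x)^6| as x → -∞.
The indeterminate product → 0, so the limit = -6.

Final answer: -6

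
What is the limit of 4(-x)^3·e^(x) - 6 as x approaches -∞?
The product is a 0·∞ indeterminate form at x → -∞.
Rewrite the product as 4(-x)^3 / e^(-x) (an ∞/∞ form) and apply L'Hôpital, or use the standard hierarchy e^(|x|) ≫ |(-x)^3| as x → -∞.
The indeterminate product → 0, so the limit = -6.

Final answer: -6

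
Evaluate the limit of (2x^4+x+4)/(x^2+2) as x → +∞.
This is an ∞/∞ indeterminate form as x → +∞.
Divide numerator and denominator by x^4 and let the lower-order terms vanish; the numerator's degree 4 exceeds the denominator's degree 2, so the quotient diverges.
Limit = ∞.

Final answer: ∞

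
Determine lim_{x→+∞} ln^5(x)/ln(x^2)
This is an ∞/∞ indeterminate form as x → +∞.
Write ln(x^2) = 2·ln(x), reducing the quotient to ln^4(x)/2 → ∞.
Limit = ∞.

Final answer: ∞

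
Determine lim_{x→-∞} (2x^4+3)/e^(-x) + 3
The quotient is an ∞/∞ indeterminate form as x → -∞.
Compare growth rates of the dominant terms (exponentials ≫ polynomials ≫ logarithms), or apply L'Hôpital's rule; the quotient → 0.
Adding the constant: 0 + 3 = 3. Limit = 3.

Final answer: 3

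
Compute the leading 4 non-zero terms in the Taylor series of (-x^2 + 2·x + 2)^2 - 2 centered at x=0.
x^4 - 4·x^3 + 8·x + 2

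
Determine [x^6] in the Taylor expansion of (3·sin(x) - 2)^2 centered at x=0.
Expand to order 6: (3·sin(x) - 2)^2 = 2·x^6/5 - x^5/10 - 3·x^4 + 2·x^3 + 9·x^2 - 12·x + 4 + O(x^7).
The coefficient of x^6 is 2/5.

Final answer: 2/5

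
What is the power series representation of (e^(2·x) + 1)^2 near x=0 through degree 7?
208·x^7/63 + 88·x^6/15 + 136·x^5/15 + 12·x^4 + 40·x^3/3 + 12·x^2 + 8·x + 4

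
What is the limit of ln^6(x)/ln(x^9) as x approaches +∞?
This is an ∞/∞ indeterminate form as x → +∞.
Write ln(x^9) = 9·ln(x), reducing the quotient to ln^5(x)/9 → ∞.
Limit = ∞.

Final answer: ∞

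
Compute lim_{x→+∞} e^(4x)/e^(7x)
This is an ∞/∞ indeterminate form as x → +∞.
Rewrite e^(4x)/e^(7x) = e^((4−7)x) = e^(-3x); the exponent coefficient is -3 < 0 so e^(-3x) → 0.
Limit = 0.

Final answer: 0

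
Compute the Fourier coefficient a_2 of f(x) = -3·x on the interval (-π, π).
a_2 = (1/π) ∫_{-π}^{π} f(x)·cos(2x) dx.
Evaluate the integral (use parity and integration by parts as needed): a_2 = 0.

Final answer: 0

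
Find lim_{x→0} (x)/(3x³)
Both numerator and denominator → 0 as x → 0; this is a 0/0 indeterminate form.
Expand each to leading order near x = 0: numerator ~ x, denominator ~ 3·x^3.
The limit of the ratio is ∞.

Final answer: ∞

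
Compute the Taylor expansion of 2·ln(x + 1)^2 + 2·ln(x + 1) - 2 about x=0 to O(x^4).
-4·x^3/3 + x^2 + 2·x - 2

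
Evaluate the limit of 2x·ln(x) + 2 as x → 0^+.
The product is a 0·∞ indeterminate form at x → 0⁺.
Rewrite the product as 2·ln(x) / x^(-1) and apply L'Hôpital, or use the standard hierarchy x^(-1) ≫ |ln x| as x → 0⁺.
The indeterminate product → 0, so the limit = 2.

Final answer: 2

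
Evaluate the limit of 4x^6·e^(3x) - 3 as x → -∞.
The product is a 0·∞ indeterminate form at x → -∞.
Rewrite the product as 4x^6 / e^(-3x) (an ∞/∞ form) and apply L'Hôpital, or use the standard hierarchy e^(3|x|) ≫ |x^6| as x → -∞.
The indeterminate product → 0, so the limit = -3.

Final answer: -3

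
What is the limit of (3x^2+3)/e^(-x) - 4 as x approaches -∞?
The quotient is an ∞/∞ indeterminate form as x → -∞.
Compare growth rates of the dominant terms (exponentials ≫ polynomials ≫ logarithms), or apply L'Hôpital's rule; the quotient → 0.
Adding the constant: 0 - 4 = -4. Limit = -4.

Final answer: -4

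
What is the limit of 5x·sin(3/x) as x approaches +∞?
As x → +∞: let u = 3/x → 0⁺; then 5·x·sin(3/x) = 5·3·sin(u)/u → 5·3·1 = 15.
Limit = 15.

Final answer: 15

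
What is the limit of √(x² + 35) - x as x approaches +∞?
This is an ∞ − ∞ indeterminate form.
Multiply and divide by the conjugate √(x²+35) + x; the x² terms cancel, leaving 35/(√(x²+35)+x) → 0.
Limit = 0.

Final answer: 0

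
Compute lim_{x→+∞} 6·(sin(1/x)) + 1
Evaluate the dominant behaviour as x → +∞; each term tends to a finite value or vanishes.
Limit = 1.

Final answer: 1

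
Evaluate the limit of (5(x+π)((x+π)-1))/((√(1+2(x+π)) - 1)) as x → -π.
Both numerator and denominator → 0 as x → -π; this is a 0/0 indeterminate form.
Expand each to leading order near x = -π: numerator ~ -5·(x + π), denominator ~ (x + π).
The limit of the ratio is -5.

Final answer: -5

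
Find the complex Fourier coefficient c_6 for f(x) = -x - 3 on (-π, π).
Compute the real Fourier coefficients first: a_6 = 0, b_6 = 1/3.
Then c_6 = (a_6 − i·b_6)/2 = -i/6.

Final answer: -i/6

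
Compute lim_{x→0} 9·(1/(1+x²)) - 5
Direct substitution at x = 0 gives 4.

Final answer: 4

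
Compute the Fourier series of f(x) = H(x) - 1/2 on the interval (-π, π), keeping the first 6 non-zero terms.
2·sin(x)/π + 2·sin(3·x)/(3·π) + 2·sin(5·x)/(5·π) + 2·sin(7·x)/(7·π) + 2·sin(9·x)/(9·π) + 2·sin(11·x)/(11·π)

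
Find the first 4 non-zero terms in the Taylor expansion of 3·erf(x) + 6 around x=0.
3·x^5/(5·√(π)) - 2·x^3/√(π) + 6·x/√(π) + 6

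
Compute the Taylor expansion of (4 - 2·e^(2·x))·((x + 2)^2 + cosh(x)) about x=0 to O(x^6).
-73·x^5/6 - 93·x^4/4 - 106·x^3/3 - 33·x^2 - 12·x + 10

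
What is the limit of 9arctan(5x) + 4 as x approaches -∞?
Evaluate the dominant behaviour as x → -∞; each term tends to a finite value or vanishes.
Limit = 4 - 9·π/2.

Final answer: 4 - 9·π/2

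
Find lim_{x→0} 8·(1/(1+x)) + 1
Direct substitution at x = 0 gives 9.

Final answer: 9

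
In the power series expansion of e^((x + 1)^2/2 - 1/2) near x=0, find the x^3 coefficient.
Expand to order 3: e^((x + 1)^2/2 - 1/2) = 2·x^3/3 + x^2 + x + 1 + O(x^4).
The coefficient of x^3 is 2/3.

Final answer: 2/3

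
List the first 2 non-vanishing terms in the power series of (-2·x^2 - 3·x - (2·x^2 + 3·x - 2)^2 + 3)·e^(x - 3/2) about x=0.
8·x·e^(-3/2) - e^(-3/2)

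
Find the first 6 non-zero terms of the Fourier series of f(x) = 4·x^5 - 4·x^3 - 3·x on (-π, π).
(-168·π^2 + 8·π^4 + 1002)·sin(x) + (-4·π^4 - 33 + 24·π^2)·sin(2·x) + (-232·π^2/27 + 302/81 + 8·π^4/3)·sin(3·x) + (-2·π^4 - 3/16 + 9·π^2/2)·sin(4·x) + (-72·π^2/25 - 318/625 + 8·π^4/5)·sin(5·x) + (-4·π^4/3 + 53/81 + 56·π^2/27)·sin(6·x)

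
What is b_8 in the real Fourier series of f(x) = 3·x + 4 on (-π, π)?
b_8 = (1/π) ∫_{-π}^{π} f(x)·sin(8x) dx.
Evaluate the integral (use parity and integration by parts as needed): b_8 = -3/4.

Final answer: -3/4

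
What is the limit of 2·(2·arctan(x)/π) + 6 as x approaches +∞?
Evaluate the dominant behaviour as x → +∞; each term tends to a finite value or vanishes.
Limit = 8.

Final answer: 8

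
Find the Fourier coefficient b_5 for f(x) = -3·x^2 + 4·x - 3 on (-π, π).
b_5 = (1/π) ∫_{-π}^{π} f(x)·sin(5x) dx.
Evaluate the integral (use parity and integration by parts as needed): b_5 = 8/5.

Final answer: 8/5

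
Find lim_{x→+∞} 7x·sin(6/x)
As x → +∞: let u = 6/x → 0⁺; then 7·x·sin(6/x) = 7·6·sin(u)/u → 7·6·1 = 42.
Limit = 42.

Final answer: 42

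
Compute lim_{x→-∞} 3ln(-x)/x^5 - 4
The quotient is an ∞/∞ indeterminate form as x → -∞.
Compare growth rates of the dominant terms (exponentials ≫ polynomials ≫ logarithms), or apply L'Hôpital's rule; the quotient → 0.
Adding the constant: 0 - 4 = -4. Limit = -4.

Final answer: -4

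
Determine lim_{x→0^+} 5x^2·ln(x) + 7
The product is a 0·∞ indeterminate form at x → 0⁺.
Rewrite the product as 5·ln(x) / x^(-2) and apply L'Hôpital, or use the standard hierarchy x^(-2) ≫ |ln x| as x → 0⁺.
The indeterminate product → 0, so the limit = 7.

Final answer: 7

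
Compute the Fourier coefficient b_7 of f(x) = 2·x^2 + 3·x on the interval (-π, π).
b_7 = (1/π) ∫_{-π}^{π} f(x)·sin(7x) dx.
Evaluate the integral (use parity and integration by parts as needed): b_7 = 6/7.

Final answer: 6/7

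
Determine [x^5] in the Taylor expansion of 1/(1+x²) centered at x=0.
Expand to order 5: 1/(1+x²) = x^4 - x^2 + 1 + O(x^6).
The coefficient of x^5 is 0.

Final answer: 0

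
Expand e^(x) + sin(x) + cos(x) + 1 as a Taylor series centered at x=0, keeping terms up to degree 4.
x^4/12 + 2·x + 3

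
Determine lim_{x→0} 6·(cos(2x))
Direct substitution at x = 0 gives 6.

Final answer: 6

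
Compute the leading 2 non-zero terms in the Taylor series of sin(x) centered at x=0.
-x^3/6 + x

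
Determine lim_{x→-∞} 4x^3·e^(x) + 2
The product is a 0·∞ indeterminate form at x → -∞.
Rewrite the product as 4x^3 / e^(-x) (an ∞/∞ form) and apply L'Hôpital, or use the standard hierarchy e^(|x|) ≫ |x^3| as x → -∞.
The indeterminate product → 0, so the limit = 2.

Final answer: 2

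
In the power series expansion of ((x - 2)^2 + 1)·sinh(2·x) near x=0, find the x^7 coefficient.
Expand to order 7: ((x - 2)^2 + 1)·sinh(2·x) = 124·x^7/315 - 16·x^6/15 + 8·x^5/3 - 16·x^4/3 + 26·x^3/3 - 8·x^2 + 10·x + O(x^8).
The coefficient of x^7 is 124/315.

Final answer: 124/315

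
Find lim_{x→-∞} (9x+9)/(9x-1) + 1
Evaluate the dominant behaviour as x → -∞; each term tends to a finite value or vanishes.
Limit = 2.

Final answer: 2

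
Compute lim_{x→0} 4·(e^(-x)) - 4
Direct substitution at x = 0 gives 0.

Final answer: 0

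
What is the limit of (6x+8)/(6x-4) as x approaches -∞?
Evaluate the dominant behaviour as x → -∞; each term tends to a finite value or vanishes.
Limit = 1.

Final answer: 1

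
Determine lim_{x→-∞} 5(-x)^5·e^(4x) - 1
The product is a 0·∞ indeterminate form at x → -∞.
Rewrite the product as 5(-x)^5 / e^(-4x) (an ∞/∞ form) and apply L'Hôpital, or use the standard hierarchy e^(4|x|) ≫ |(-x)^5| as x → -∞.
The indeterminate product → 0, so the limit = -1.

Final answer: -1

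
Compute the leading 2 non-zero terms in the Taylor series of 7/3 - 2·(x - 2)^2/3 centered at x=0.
8·x/3 - 1/3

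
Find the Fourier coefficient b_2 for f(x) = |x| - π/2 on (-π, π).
b_2 = (1/π) ∫_{-π}^{π} f(x)·sin(2x) dx.
Evaluate the integral (use parity and integration by parts as needed): b_2 = 0.

Final answer: 0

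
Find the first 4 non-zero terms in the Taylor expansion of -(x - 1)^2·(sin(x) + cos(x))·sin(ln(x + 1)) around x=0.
-29·x^4/12 + 5·x^3/6 + 3·x^2/2 - x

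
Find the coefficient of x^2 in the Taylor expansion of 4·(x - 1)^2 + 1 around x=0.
Expand to order 2: 4·(x - 1)^2 + 1 = 4·x^2 - 8·x + 5 + O(x^3).
The coefficient of x^2 is 4.

Final answer: 4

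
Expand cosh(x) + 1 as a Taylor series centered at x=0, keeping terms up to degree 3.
x^2/2 + 2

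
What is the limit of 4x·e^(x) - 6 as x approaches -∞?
The product is a 0·∞ indeterminate form at x → -∞.
Rewrite the product as 4x / e^(-x) (an ∞/∞ form) and apply L'Hôpital, or use the standard hierarchy e^(|x|) ≫ |x| as x → -∞.
The indeterminate product → 0, so the limit = -6.

Final answer: -6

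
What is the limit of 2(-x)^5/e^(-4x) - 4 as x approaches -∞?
The quotient is an ∞/∞ indeterminate form as x → -∞.
Compare growth rates of the dominant terms (exponentials ≫ polynomials ≫ logarithms), or apply L'Hôpital's rule; the quotient → 0.
Adding the constant: 0 - 4 = -4. Limit = -4.

Final answer: -4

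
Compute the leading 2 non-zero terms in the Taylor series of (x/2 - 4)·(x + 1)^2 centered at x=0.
-15·x/2 - 4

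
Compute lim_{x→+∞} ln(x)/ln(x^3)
This is an ∞/∞ indeterminate form as x → +∞.
Write ln(x^3) = 3·ln(x), reducing the quotient to 1/3.
Limit = 1/3.

Final answer: 1/3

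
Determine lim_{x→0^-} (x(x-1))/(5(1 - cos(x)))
Both numerator and denominator → 0 as x → 0^-; this is a 0/0 indeterminate form.
Expand each to leading order near x = 0: numerator ~ -x, denominator ~ 5·x^2/2.
The limit of the ratio is ∞.

Final answer: ∞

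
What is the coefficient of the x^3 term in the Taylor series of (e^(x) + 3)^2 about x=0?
Expand to order 3: (e^(x) + 3)^2 = 7·x^3/3 + 5·x^2 + 8·x + 16 + O(x^4).
The coefficient of x^3 is 7/3.

Final answer: 7/3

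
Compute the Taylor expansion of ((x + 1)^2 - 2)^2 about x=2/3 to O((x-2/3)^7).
49/81 + 140·(x - 2/3)/27 + 38·(x - 2/3)^2/3 + 20·(x - 2/3)^3/3 + (x - 2/3)^4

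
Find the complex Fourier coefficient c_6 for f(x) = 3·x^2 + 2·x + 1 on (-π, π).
Compute the real Fourier coefficients first: a_6 = 1/3, b_6 = -2/3.
Then c_6 = (a_6 − i·b_6)/2 = 1/6 + i/3.

Final answer: 1/6 + i/3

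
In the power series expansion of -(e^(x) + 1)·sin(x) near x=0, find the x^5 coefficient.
Expand to order 5: -(e^(x) + 1)·sin(x) = x^5/40 - x^3/6 - x^2 - 2·x + O(x^6).
The coefficient of x^5 is 1/40.

Final answer: 1/40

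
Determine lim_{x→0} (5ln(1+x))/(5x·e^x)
Both numerator and denominator → 0 as x → 0; this is a 0/0 indeterminate form.
Expand each to leading order near x = 0: numerator ~ 5·x, denominator ~ 5·x.
The limit of the ratio is 1.

Final answer: 1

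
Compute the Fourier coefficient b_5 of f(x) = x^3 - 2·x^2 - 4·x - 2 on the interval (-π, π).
b_5 = (1/π) ∫_{-π}^{π} f(x)·sin(5x) dx.
Evaluate the integral (use parity and integration by parts as needed): b_5 = -212/125 + 2·π^2/5.

Final answer: -212/125 + 2·π^2/5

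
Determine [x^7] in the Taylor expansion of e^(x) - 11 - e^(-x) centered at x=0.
Expand to order 7: e^(x) - 11 - e^(-x) = x^7/2520 + x^5/60 + x^3/3 + 2·x - 11 + O(x^8).
The coefficient of x^7 is 1/2520.

Final answer: 1/2520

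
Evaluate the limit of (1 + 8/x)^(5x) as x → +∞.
As x → +∞: write (1 + 8/x)^(5x) = ((1 + 8/x)^x)^5 → (e^8)^5 = e^40.
Limit = e^(40).

Final answer: e^(40)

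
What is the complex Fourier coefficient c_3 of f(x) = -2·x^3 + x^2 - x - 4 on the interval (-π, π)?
Compute the real Fourier coefficients first: a_3 = -4/9, b_3 = 2/9 - 4·π^2/3.
Then c_3 = (a_3 − i·b_3)/2 = -2/9 - i/9 + 2·i·π^2/3.

Final answer: -2/9 - i/9 + 2·i·π^2/3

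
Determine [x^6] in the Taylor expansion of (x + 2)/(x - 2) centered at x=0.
Expand to order 6: (x + 2)/(x - 2) = -x^6/32 - x^5/16 - x^4/8 - x^3/4 - x^2/2 - x - 1 + O(x^7).
The coefficient of x^6 is -1/32.

Final answer: -1/32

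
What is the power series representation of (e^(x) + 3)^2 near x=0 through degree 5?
19·x^5/60 + 11·x^4/12 + 7·x^3/3 + 5·x^2 + 8·x + 16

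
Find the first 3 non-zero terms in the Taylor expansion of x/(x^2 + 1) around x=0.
x^5 - x^3 + x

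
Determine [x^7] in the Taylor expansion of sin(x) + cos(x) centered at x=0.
Expand to order 7: sin(x) + cos(x) = -x^7/5040 - x^6/720 + x^5/120 + x^4/24 - x^3/6 - x^2/2 + x + 1 + O(x^8).
The coefficient of x^7 is -1/5040.

Final answer: -1/5040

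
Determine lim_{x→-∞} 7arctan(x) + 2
Evaluate the dominant behaviour as x → -∞; each term tends to a finite value or vanishes.
Limit = 2 - 7·π/2.

Final answer: 2 - 7·π/2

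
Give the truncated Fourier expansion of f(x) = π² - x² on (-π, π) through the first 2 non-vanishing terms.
4·cos(x) + 2·π^2/3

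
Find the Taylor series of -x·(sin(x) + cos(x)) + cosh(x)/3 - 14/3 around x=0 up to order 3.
x^3/2 - 5·x^2/6 - x - 13/3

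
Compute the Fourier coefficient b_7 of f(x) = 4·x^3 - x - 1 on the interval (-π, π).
b_7 = (1/π) ∫_{-π}^{π} f(x)·sin(7x) dx.
Evaluate the integral (use parity and integration by parts as needed): b_7 = -146/343 + 8·π^2/7.

Final answer: -146/343 + 8·π^2/7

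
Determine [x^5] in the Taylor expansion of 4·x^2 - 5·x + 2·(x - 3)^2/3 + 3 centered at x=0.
Expand to order 5: 4·x^2 - 5·x + 2·(x - 3)^2/3 + 3 = 14·x^2/3 - 9·x + 9 + O(x^6).
The coefficient of x^5 is 0.

Final answer: 0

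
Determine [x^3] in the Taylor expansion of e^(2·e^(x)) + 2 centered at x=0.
Expand to order 3: e^(2·e^(x)) + 2 = 11·x^3·e^(2)/3 + 3·x^2·e^(2) + 2·x·e^(2) + 2 + e^(2) + O(x^4).
The coefficient of x^3 is 11·e^(2)/3.

Final answer: 11·e^(2)/3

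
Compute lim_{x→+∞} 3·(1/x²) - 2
Evaluate the dominant behaviour as x → +∞; each term tends to a finite value or vanishes.
Limit = -2.

Final answer: -2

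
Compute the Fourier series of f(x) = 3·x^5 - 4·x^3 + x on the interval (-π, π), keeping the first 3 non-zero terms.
(-128·π^2 + 6·π^4 + 770)·sin(x) + (-3·π^4 - 59/2 + 19·π^2)·sin(2·x) + (-64·π^2/9 + 146/27 + 2·π^4)·sin(3·x)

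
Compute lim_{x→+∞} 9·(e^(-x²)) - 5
Evaluate the dominant behaviour as x → +∞; each term tends to a finite value or vanishes.
Limit = -5.

Final answer: -5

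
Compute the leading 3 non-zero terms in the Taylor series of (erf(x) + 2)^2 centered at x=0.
4·x^2/π + 8·x/√(π) + 4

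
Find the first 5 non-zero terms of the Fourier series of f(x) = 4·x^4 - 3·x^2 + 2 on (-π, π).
(204 - 32·π^2)·cos(x) + (-15 + 8·π^2)·cos(2·x) + (100/27 - 32·π^2/9)·cos(3·x) + (-3/2 + 2·π^2)·cos(4·x) - π^2 + 2 + 4·π^4/5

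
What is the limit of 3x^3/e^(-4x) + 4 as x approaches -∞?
The quotient is an ∞/∞ indeterminate form as x → -∞.
Compare growth rates of the dominant terms (exponentials ≫ polynomials ≫ logarithms), or apply L'Hôpital's rule; the quotient → 0.
Adding the constant: 0 + 4 = 4. Limit = 4.

Final answer: 4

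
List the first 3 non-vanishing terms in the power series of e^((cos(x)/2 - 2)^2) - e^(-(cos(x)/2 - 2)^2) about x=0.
x^4·(-9·e^(-9/4)/32 + 9·e^(9/4)/32) + x^2·(3·e^(-9/4)/4 + 3·e^(9/4)/4) - e^(-9/4) + e^(9/4)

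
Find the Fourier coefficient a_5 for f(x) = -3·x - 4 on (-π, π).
a_5 = (1/π) ∫_{-π}^{π} f(x)·cos(5x) dx.
Evaluate the integral (use parity and integration by parts as needed): a_5 = 0.

Final answer: 0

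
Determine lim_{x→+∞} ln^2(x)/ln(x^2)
This is an ∞/∞ indeterminate form as x → +∞.
Write ln(x^2) = 2·ln(x), reducing the quotient to ln(x)/2 → ∞.
Limit = ∞.

Final answer: ∞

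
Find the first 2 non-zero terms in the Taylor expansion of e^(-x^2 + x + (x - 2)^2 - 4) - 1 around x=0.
9·x^2/2 - 3·x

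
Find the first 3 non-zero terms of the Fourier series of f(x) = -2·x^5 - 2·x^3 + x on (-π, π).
(-454 - 4·π^4 + 76·π^2)·sin(x) + (-8·π^2 + 11 + 2·π^4)·sin(2·x) + (-4·π^4/3 - 34/81 + 44·π^2/27)·sin(3·x)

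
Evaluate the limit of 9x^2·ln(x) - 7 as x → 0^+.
The product is a 0·∞ indeterminate form at x → 0⁺.
Rewrite the product as 9·ln(x) / x^(-2) and apply L'Hôpital, or use the standard hierarchy x^(-2) ≫ |ln x| as x → 0⁺.
The indeterminate product → 0, so the limit = -7.

Final answer: -7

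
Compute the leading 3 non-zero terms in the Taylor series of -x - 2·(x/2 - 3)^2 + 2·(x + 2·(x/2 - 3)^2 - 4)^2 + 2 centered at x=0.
155·x^2/2 - 275·x + 376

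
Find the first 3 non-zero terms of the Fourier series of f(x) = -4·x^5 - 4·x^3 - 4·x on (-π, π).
(-920 - 8·π^4 + 152·π^2)·sin(x) + (-16·π^2 + 28 + 4·π^4)·sin(2·x) + (-8·π^4/3 - 392/81 + 88·π^2/27)·sin(3·x)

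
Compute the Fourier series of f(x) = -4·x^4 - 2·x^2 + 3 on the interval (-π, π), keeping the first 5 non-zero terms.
(-184 + 32·π^2)·cos(x) + (10 - 8·π^2)·cos(2·x) + (-40/27 + 32·π^2/9)·cos(3·x) + (1/4 - 2·π^2)·cos(4·x) - 4·π^4/5 - 2·π^2/3 + 3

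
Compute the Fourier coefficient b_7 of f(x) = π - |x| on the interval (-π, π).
b_7 = (1/π) ∫_{-π}^{π} f(x)·sin(7x) dx.
Evaluate the integral (use parity and integration by parts as needed): b_7 = 0.

Final answer: 0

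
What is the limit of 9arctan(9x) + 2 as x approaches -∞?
Evaluate the dominant behaviour as x → -∞; each term tends to a finite value or vanishes.
Limit = 2 - 9·π/2.

Final answer: 2 - 9·π/2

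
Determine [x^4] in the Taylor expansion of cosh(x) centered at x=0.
Expand to order 4: cosh(x) = x^4/24 + x^2/2 + 1 + O(x^5).
The coefficient of x^4 is 1/24.

Final answer: 1/24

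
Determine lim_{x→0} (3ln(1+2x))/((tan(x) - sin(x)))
Both numerator and denominator → 0 as x → 0; this is a 0/0 indeterminate form.
Expand each to leading order near x = 0: numerator ~ 6·x, denominator ~ x^3/2.
The limit of the ratio is ∞.

Final answer: ∞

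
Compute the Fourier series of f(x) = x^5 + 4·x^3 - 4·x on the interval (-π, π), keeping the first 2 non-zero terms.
(-32·π^2 + 184 + 2·π^4)·sin(x) + (-π^4 + 5/2 + π^2)·sin(2·x)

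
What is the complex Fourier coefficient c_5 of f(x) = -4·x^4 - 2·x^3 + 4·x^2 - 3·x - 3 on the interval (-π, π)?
Compute the real Fourier coefficients first: a_5 = -592/625 + 32·π^2/25, b_5 = -4·π^2/5 - 126/125.
Then c_5 = (a_5 − i·b_5)/2 = -296/625 + 16·π^2/25 + 63·i/125 + 2·i·π^2/5.

Final answer: -296/625 + 16·π^2/25 + 63·i/125 + 2·i·π^2/5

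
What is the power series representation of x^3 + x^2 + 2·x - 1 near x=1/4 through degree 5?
-27/64 + 43·(x - 1/4)/16 + 7·(x - 1/4)^2/4 + (x - 1/4)^3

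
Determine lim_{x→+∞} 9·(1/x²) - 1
Evaluate the dominant behaviour as x → +∞; each term tends to a finite value or vanishes.
Limit = -1.

Final answer: -1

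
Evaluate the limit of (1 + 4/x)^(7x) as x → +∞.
As x → +∞: write (1 + 4/x)^(7x) = ((1 + 4/x)^x)^7 → (e^4)^7 = e^28.
Limit = e^(28).

Final answer: e^(28)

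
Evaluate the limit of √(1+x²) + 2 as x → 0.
Direct substitution at x = 0 gives 3.

Final answer: 3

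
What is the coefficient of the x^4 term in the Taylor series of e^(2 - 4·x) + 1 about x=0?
Expand to order 4: e^(2 - 4·x) + 1 = 32·x^4·e^(2)/3 - 32·x^3·e^(2)/3 + 8·x^2·e^(2) - 4·x·e^(2) + 1 + e^(2) + O(x^5).
The coefficient of x^4 is 32·e^(2)/3.

Final answer: 32·e^(2)/3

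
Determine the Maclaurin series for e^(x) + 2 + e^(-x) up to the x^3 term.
x^2 + 4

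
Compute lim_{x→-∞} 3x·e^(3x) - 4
The product is a 0·∞ indeterminate form at x → -∞.
Rewrite the product as 3x / e^(-3x) (an ∞/∞ form) and apply L'Hôpital, or use the standard hierarchy e^(3|x|) ≫ |x| as x → -∞.
The indeterminate product → 0, so the limit = -4.

Final answer: -4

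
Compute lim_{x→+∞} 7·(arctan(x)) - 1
Evaluate the dominant behaviour as x → +∞; each term tends to a finite value or vanishes.
Limit = -1 + 7·π/2.

Final answer: -1 + 7·π/2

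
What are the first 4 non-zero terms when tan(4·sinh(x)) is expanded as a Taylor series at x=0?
36011·x^7/36 + 4417·x^5/30 + 22·x^3 + 4·x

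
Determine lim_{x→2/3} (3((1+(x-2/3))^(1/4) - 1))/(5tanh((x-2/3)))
Both numerator and denominator → 0 as x → 2/3; this is a 0/0 indeterminate form.
Expand each to leading order near x = 2/3: numerator ~ 3·(x - 2/3)/4, denominator ~ 5·(x - 2/3).
The limit of the ratio is 3/20.

Final answer: 3/20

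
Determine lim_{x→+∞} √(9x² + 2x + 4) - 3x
As x → +∞: multiply by the conjugate to get (2x+4)/(√(9x²+2x+4)+3x); the denominator ~ 6x, so the limit is 2/6 = 1/3.
Limit = 1/3.

Final answer: 1/3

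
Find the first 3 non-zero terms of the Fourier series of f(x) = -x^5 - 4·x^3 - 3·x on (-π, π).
(-198 - 2·π^4 + 32·π^2)·sin(x) + (-π^2 + 9/2 + π^4)·sin(2·x) + (-2·π^4/3 - 32·π^2/27 - 98/81)·sin(3·x)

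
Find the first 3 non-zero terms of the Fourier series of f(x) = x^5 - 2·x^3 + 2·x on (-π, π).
(-44·π^2 + 2·π^4 + 268)·sin(x) + (-π^4 - 25/2 + 7·π^2)·sin(2·x) + (-76·π^2/27 + 260/81 + 2·π^4/3)·sin(3·x)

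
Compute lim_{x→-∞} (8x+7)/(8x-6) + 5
Evaluate the dominant behaviour as x → -∞; each term tends to a finite value or vanishes.
Limit = 6.

Final answer: 6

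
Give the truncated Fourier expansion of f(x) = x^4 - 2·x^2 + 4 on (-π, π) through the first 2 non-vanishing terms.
(56 - 8·π^2)·cos(x) - 2·π^2/3 + 4 + π^4/5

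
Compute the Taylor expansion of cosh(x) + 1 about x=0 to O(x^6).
x^4/24 + x^2/2 + 2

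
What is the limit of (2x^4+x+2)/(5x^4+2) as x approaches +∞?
This is an ∞/∞ indeterminate form as x → +∞.
Divide numerator and denominator by x^4 and let the lower-order terms vanish; the leading terms give 2/5.
Limit = 2/5.

Final answer: 2/5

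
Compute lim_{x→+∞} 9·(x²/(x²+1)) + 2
Evaluate the dominant behaviour as x → +∞; each term tends to a finite value or vanishes.
Limit = 11.

Final answer: 11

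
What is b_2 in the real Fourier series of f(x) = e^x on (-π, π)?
b_2 = (1/π) ∫_{-π}^{π} f(x)·sin(2x) dx.
Evaluate the integral (use parity and integration by parts as needed): b_2 = (2 - 2·e^(2·π))·e^(-π)/(5·π).

Final answer: (2 - 2·e^(2·π))·e^(-π)/(5·π)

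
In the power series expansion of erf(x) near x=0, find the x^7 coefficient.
Expand to order 7: erf(x) = -x^7/(21·√(π)) + x^5/(5·√(π)) - 2·x^3/(3·√(π)) + 2·x/√(π) + O(x^8).
The coefficient of x^7 is -1/(21·√(π)).

Final answer: -1/(21·√(π))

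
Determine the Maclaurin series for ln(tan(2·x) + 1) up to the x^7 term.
31232·x^7/315 - 1984·x^6/45 + 64·x^5/3 - 28·x^4/3 + 16·x^3/3 - 2·x^2 + 2·x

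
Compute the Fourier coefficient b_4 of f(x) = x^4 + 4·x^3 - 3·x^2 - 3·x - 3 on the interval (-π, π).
b_4 = (1/π) ∫_{-π}^{π} f(x)·sin(4x) dx.
Evaluate the integral (use parity and integration by parts as needed): b_4 = 9/4 - 2·π^2.

Final answer: 9/4 - 2·π^2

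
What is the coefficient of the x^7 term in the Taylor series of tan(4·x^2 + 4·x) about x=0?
Expand to order 7: tan(4·x^2 + 4·x) = 708608·x^7/315 + 704·x^6 + 3008·x^5/15 + 64·x^4 + 64·x^3/3 + 4·x^2 + 4·x + O(x^8).
The coefficient of x^7 is 708608/315.

Final answer: 708608/315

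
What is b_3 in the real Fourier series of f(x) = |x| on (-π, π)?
b_3 = (1/π) ∫_{-π}^{π} f(x)·sin(3x) dx.
Evaluate the integral (use parity and integration by parts as needed): b_3 = 0.

Final answer: 0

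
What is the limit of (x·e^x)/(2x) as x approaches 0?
Both numerator and denominator → 0 as x → 0; this is a 0/0 indeterminate form.
Expand each to leading order near x = 0: numerator ~ x, denominator ~ 2·x.
The limit of the ratio is 1/2.

Final answer: 1/2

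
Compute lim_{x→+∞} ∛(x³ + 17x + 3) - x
This is an ∞ − ∞ indeterminate form.
Multiply by (A² + AB + B²)/(A² + AB + B²) where A = ∛(x³+17x + 3), B = x to use A³ − B³ = (A−B)(A²+AB+B²); the x³ terms cancel, leaving (17x + 3)/(A²+AB+B²) with denominator ~ 3x², so the limit is 0.
Limit = 0.

Final answer: 0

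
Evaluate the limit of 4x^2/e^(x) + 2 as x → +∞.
The quotient is an ∞/∞ indeterminate form as x → +∞.
The exponential denominator e^(x) dominates the polynomial numerator (e^x ≫ x^2 as x → ∞), so the quotient → 0.
Adding the constant: 0 + 2 = 2. Limit = 2.

Final answer: 2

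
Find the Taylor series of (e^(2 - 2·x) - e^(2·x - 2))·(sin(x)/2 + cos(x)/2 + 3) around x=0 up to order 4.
x^4·(-113·e^(-2)/48 + 65·e^(2)/48) + x^3·(-13·e^(2)/4 - 61·e^(-2)/12) + x^2·(-31·e^(-2)/4 + 23·e^(2)/4) + x·(-13·e^(2)/2 - 15·e^(-2)/2) - 7·e^(-2)/2 + 7·e^(2)/2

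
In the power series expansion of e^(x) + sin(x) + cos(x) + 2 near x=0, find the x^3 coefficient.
Expand to order 3: e^(x) + sin(x) + cos(x) + 2 = 2·x + 4 + O(x^4).
The coefficient of x^3 is 0.

Final answer: 0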